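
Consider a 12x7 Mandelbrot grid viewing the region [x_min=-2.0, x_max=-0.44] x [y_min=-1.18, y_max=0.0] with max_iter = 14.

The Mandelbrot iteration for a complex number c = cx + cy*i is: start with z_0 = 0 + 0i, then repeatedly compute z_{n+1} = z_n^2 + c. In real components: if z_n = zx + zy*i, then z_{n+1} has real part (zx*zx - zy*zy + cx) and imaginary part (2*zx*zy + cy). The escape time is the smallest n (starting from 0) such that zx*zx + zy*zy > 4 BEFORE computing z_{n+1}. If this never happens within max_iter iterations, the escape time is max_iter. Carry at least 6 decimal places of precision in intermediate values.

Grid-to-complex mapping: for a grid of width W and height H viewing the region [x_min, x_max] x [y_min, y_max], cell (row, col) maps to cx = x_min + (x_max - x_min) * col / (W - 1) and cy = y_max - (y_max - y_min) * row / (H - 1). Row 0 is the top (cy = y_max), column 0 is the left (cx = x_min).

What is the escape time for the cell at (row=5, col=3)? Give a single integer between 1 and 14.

z_0 = 0 + 0i, c = -1.5745 + -0.9833i
Iter 1: z = -1.5745 + -0.9833i, |z|^2 = 3.4461
Iter 2: z = -0.0623 + 2.1133i, |z|^2 = 4.4698
Escaped at iteration 2

Answer: 2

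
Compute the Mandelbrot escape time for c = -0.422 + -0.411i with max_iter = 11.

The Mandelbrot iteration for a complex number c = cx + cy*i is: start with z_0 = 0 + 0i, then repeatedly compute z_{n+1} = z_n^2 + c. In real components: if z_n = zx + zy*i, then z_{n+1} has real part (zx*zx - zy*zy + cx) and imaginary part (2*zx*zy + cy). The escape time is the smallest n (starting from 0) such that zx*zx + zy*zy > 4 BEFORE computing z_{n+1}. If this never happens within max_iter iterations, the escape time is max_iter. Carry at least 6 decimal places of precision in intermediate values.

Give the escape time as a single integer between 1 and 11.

Answer: 11

Derivation:
z_0 = 0 + 0i, c = -0.4220 + -0.4110i
Iter 1: z = -0.4220 + -0.4110i, |z|^2 = 0.3470
Iter 2: z = -0.4128 + -0.0641i, |z|^2 = 0.1745
Iter 3: z = -0.2557 + -0.3581i, |z|^2 = 0.1936
Iter 4: z = -0.4848 + -0.2279i, |z|^2 = 0.2870
Iter 5: z = -0.2389 + -0.1900i, |z|^2 = 0.0932
Iter 6: z = -0.4010 + -0.3202i, |z|^2 = 0.2634
Iter 7: z = -0.3637 + -0.1542i, |z|^2 = 0.1560
Iter 8: z = -0.3135 + -0.2989i, |z|^2 = 0.1876
Iter 9: z = -0.4131 + -0.2236i, |z|^2 = 0.2206
Iter 10: z = -0.3014 + -0.2263i, |z|^2 = 0.1420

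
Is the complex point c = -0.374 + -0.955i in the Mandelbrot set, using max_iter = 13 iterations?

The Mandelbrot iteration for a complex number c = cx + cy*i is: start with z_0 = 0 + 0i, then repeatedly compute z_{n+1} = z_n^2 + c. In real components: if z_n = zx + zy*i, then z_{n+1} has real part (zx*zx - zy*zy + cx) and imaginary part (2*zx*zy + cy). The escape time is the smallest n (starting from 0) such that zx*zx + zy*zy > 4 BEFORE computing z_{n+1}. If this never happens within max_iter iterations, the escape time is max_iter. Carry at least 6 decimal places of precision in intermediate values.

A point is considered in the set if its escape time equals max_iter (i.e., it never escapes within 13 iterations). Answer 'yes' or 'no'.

z_0 = 0 + 0i, c = -0.3740 + -0.9550i
Iter 1: z = -0.3740 + -0.9550i, |z|^2 = 1.0519
Iter 2: z = -1.1461 + -0.2407i, |z|^2 = 1.3716
Iter 3: z = 0.8817 + -0.4033i, |z|^2 = 0.9401
Iter 4: z = 0.2408 + -1.6663i, |z|^2 = 2.8344
Iter 5: z = -3.0925 + -1.7574i, |z|^2 = 12.6521
Escaped at iteration 5

Answer: no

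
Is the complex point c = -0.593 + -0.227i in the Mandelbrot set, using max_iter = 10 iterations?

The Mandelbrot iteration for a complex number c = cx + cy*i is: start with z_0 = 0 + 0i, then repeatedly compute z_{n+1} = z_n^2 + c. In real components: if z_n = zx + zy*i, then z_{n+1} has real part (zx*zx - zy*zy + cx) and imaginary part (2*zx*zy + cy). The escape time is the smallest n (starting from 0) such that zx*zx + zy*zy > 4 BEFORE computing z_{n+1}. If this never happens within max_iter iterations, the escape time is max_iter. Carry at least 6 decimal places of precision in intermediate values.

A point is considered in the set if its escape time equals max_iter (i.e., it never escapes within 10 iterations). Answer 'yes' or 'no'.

Answer: yes

Derivation:
z_0 = 0 + 0i, c = -0.5930 + -0.2270i
Iter 1: z = -0.5930 + -0.2270i, |z|^2 = 0.4032
Iter 2: z = -0.2929 + 0.0422i, |z|^2 = 0.0876
Iter 3: z = -0.5090 + -0.2517i, |z|^2 = 0.3225
Iter 4: z = -0.3973 + 0.0293i, |z|^2 = 0.1587
Iter 5: z = -0.4360 + -0.2503i, |z|^2 = 0.2527
Iter 6: z = -0.4655 + -0.0088i, |z|^2 = 0.2168
Iter 7: z = -0.3764 + -0.2188i, |z|^2 = 0.1895
Iter 8: z = -0.4992 + -0.0623i, |z|^2 = 0.2531
Iter 9: z = -0.3476 + -0.1648i, |z|^2 = 0.1480
Did not escape in 10 iterations → in set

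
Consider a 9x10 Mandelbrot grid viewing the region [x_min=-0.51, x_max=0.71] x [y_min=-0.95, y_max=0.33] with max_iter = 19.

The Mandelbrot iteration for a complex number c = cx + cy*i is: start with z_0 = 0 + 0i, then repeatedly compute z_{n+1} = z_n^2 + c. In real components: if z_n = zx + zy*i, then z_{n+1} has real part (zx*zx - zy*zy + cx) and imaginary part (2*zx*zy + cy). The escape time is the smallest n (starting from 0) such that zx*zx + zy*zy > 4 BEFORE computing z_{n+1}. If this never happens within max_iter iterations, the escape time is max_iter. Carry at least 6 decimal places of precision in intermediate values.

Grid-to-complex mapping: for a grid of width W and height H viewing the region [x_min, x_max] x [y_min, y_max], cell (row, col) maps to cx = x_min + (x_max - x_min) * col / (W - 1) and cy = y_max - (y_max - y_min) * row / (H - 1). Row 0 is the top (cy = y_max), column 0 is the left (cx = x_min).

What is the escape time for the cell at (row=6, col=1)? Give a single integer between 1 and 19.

z_0 = 0 + 0i, c = -0.3575 + -0.5233i
Iter 1: z = -0.3575 + -0.5233i, |z|^2 = 0.4017
Iter 2: z = -0.5036 + -0.1491i, |z|^2 = 0.2758
Iter 3: z = -0.1262 + -0.3731i, |z|^2 = 0.1551
Iter 4: z = -0.4808 + -0.4292i, |z|^2 = 0.4154
Iter 5: z = -0.3105 + -0.1106i, |z|^2 = 0.1087
Iter 6: z = -0.2733 + -0.4546i, |z|^2 = 0.2814
Iter 7: z = -0.4895 + -0.2748i, |z|^2 = 0.3151
Iter 8: z = -0.1934 + -0.2543i, |z|^2 = 0.1021
Iter 9: z = -0.3847 + -0.4250i, |z|^2 = 0.3286
Iter 10: z = -0.3901 + -0.1963i, |z|^2 = 0.1907
Iter 11: z = -0.2439 + -0.3702i, |z|^2 = 0.1965
Iter 12: z = -0.4350 + -0.3428i, |z|^2 = 0.3067
Iter 13: z = -0.2857 + -0.2251i, |z|^2 = 0.1323
Iter 14: z = -0.3265 + -0.3947i, |z|^2 = 0.2624
Iter 15: z = -0.4067 + -0.2656i, |z|^2 = 0.2359
Iter 16: z = -0.2627 + -0.3073i, |z|^2 = 0.1634
Iter 17: z = -0.3830 + -0.3619i, |z|^2 = 0.2776
Iter 18: z = -0.3418 + -0.2461i, |z|^2 = 0.1774

Answer: 19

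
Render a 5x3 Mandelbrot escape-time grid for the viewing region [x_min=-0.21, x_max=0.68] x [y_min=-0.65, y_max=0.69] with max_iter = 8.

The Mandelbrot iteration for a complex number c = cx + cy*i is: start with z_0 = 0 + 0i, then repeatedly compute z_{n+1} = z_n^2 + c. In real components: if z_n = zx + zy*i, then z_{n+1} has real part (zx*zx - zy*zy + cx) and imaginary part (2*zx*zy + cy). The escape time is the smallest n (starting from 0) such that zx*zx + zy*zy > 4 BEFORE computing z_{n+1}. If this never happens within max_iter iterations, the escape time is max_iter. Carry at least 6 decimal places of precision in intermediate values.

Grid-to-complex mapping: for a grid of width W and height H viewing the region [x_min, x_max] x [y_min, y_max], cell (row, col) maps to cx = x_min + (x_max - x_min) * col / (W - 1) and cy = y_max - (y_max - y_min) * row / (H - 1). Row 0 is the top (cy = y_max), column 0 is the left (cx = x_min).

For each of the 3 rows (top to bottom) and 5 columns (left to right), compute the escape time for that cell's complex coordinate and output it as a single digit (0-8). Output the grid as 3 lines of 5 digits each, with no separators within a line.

(row=0, col=0): c = -0.2100 + 0.6900i → escape time 8
(row=0, col=1): c = 0.0125 + 0.6900i → escape time 8
(row=0, col=2): c = 0.2350 + 0.6900i → escape time 6
(row=0, col=3): c = 0.4575 + 0.6900i → escape time 4
(row=0, col=4): c = 0.6800 + 0.6900i → escape time 3
(row=1, col=0): c = -0.2100 + 0.0200i → escape time 8
(row=1, col=1): c = 0.0125 + 0.0200i → escape time 8
(row=1, col=2): c = 0.2350 + 0.0200i → escape time 8
(row=1, col=3): c = 0.4575 + 0.0200i → escape time 5
(row=1, col=4): c = 0.6800 + 0.0200i → escape time 4
(row=2, col=0): c = -0.2100 + -0.6500i → escape time 8
(row=2, col=1): c = 0.0125 + -0.6500i → escape time 8
(row=2, col=2): c = 0.2350 + -0.6500i → escape time 8
(row=2, col=3): c = 0.4575 + -0.6500i → escape time 5
(row=2, col=4): c = 0.6800 + -0.6500i → escape time 3

Answer: 88643
88854
88853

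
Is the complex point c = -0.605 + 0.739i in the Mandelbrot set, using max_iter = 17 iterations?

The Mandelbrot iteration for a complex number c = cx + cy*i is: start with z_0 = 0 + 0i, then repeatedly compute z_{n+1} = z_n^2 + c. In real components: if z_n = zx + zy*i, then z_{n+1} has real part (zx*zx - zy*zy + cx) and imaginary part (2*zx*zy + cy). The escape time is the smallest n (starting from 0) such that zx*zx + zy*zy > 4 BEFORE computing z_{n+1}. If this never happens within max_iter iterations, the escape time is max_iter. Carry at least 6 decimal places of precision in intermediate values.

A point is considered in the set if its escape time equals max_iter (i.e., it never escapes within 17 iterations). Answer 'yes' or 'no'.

Answer: no

Derivation:
z_0 = 0 + 0i, c = -0.6050 + 0.7390i
Iter 1: z = -0.6050 + 0.7390i, |z|^2 = 0.9121
Iter 2: z = -0.7851 + -0.1552i, |z|^2 = 0.6405
Iter 3: z = -0.0127 + 0.9827i, |z|^2 = 0.9658
Iter 4: z = -1.5705 + 0.7140i, |z|^2 = 2.9763
Iter 5: z = 1.3516 + -1.5037i, |z|^2 = 4.0881
Escaped at iteration 5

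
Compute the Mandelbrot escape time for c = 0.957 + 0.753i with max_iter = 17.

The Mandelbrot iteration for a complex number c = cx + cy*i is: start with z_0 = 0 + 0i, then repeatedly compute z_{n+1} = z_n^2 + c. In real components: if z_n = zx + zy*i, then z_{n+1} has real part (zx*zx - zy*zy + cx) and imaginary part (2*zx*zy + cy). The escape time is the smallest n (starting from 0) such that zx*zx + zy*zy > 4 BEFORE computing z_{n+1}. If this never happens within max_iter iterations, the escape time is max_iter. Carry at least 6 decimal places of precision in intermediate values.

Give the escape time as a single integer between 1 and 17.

z_0 = 0 + 0i, c = 0.9570 + 0.7530i
Iter 1: z = 0.9570 + 0.7530i, |z|^2 = 1.4829
Iter 2: z = 1.3058 + 2.1942i, |z|^2 = 6.5199
Escaped at iteration 2

Answer: 2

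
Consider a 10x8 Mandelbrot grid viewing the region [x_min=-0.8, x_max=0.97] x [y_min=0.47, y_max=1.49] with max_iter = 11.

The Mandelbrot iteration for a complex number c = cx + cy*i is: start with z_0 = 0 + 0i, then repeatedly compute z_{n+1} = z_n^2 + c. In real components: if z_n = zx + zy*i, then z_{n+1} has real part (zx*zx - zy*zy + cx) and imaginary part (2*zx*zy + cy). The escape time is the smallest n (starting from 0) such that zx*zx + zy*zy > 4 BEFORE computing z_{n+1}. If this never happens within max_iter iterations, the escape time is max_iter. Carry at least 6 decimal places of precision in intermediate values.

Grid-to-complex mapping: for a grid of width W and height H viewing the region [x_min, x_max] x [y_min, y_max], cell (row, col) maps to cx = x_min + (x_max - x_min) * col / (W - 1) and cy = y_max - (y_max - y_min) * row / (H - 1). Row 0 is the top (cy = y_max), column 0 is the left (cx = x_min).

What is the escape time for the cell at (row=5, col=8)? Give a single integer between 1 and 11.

z_0 = 0 + 0i, c = 0.7733 + 0.7614i
Iter 1: z = 0.7733 + 0.7614i, |z|^2 = 1.1778
Iter 2: z = 0.7916 + 1.9391i, |z|^2 = 4.3868
Escaped at iteration 2

Answer: 2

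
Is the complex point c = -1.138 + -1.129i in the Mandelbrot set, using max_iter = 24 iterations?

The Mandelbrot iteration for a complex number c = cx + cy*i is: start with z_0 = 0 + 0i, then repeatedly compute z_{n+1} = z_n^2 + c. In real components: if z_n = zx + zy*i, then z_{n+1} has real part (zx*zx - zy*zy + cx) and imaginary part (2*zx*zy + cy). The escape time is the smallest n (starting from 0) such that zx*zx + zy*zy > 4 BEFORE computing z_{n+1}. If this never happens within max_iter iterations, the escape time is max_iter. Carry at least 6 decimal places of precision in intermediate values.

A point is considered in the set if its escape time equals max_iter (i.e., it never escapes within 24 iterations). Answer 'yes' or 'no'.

Answer: no

Derivation:
z_0 = 0 + 0i, c = -1.1380 + -1.1290i
Iter 1: z = -1.1380 + -1.1290i, |z|^2 = 2.5697
Iter 2: z = -1.1176 + 1.4406i, |z|^2 = 3.3244
Iter 3: z = -1.9643 + -4.3490i, |z|^2 = 22.7726
Escaped at iteration 3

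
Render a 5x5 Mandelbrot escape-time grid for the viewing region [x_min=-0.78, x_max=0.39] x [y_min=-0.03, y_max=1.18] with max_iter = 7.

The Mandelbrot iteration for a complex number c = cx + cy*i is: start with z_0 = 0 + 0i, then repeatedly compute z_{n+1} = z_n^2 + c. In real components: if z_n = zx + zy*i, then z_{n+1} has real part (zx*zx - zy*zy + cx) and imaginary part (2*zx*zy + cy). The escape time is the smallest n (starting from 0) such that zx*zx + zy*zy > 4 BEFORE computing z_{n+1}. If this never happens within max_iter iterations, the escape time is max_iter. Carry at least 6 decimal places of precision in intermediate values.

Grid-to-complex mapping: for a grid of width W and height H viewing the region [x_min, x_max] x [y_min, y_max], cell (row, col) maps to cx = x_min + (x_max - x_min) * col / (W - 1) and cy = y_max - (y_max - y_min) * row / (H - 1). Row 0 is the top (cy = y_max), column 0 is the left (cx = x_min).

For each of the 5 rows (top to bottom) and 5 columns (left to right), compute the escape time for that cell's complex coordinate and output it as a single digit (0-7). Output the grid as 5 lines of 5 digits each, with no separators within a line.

Answer: 33432
45753
67777
77777
77777

Derivation:
(row=0, col=0): c = -0.7800 + 1.1800i → escape time 3
(row=0, col=1): c = -0.4875 + 1.1800i → escape time 3
(row=0, col=2): c = -0.1950 + 1.1800i → escape time 4
(row=0, col=3): c = 0.0975 + 1.1800i → escape time 3
(row=0, col=4): c = 0.3900 + 1.1800i → escape time 2
(row=1, col=0): c = -0.7800 + 0.8775i → escape time 4
(row=1, col=1): c = -0.4875 + 0.8775i → escape time 5
(row=1, col=2): c = -0.1950 + 0.8775i → escape time 7
(row=1, col=3): c = 0.0975 + 0.8775i → escape time 5
(row=1, col=4): c = 0.3900 + 0.8775i → escape time 3
(row=2, col=0): c = -0.7800 + 0.5750i → escape time 6
(row=2, col=1): c = -0.4875 + 0.5750i → escape time 7
(row=2, col=2): c = -0.1950 + 0.5750i → escape time 7
(row=2, col=3): c = 0.0975 + 0.5750i → escape time 7
(row=2, col=4): c = 0.3900 + 0.5750i → escape time 7
(row=3, col=0): c = -0.7800 + 0.2725i → escape time 7
(row=3, col=1): c = -0.4875 + 0.2725i → escape time 7
(row=3, col=2): c = -0.1950 + 0.2725i → escape time 7
(row=3, col=3): c = 0.0975 + 0.2725i → escape time 7
(row=3, col=4): c = 0.3900 + 0.2725i → escape time 7
(row=4, col=0): c = -0.7800 + -0.0300i → escape time 7
(row=4, col=1): c = -0.4875 + -0.0300i → escape time 7
(row=4, col=2): c = -0.1950 + -0.0300i → escape time 7
(row=4, col=3): c = 0.0975 + -0.0300i → escape time 7
(row=4, col=4): c = 0.3900 + -0.0300i → escape time 7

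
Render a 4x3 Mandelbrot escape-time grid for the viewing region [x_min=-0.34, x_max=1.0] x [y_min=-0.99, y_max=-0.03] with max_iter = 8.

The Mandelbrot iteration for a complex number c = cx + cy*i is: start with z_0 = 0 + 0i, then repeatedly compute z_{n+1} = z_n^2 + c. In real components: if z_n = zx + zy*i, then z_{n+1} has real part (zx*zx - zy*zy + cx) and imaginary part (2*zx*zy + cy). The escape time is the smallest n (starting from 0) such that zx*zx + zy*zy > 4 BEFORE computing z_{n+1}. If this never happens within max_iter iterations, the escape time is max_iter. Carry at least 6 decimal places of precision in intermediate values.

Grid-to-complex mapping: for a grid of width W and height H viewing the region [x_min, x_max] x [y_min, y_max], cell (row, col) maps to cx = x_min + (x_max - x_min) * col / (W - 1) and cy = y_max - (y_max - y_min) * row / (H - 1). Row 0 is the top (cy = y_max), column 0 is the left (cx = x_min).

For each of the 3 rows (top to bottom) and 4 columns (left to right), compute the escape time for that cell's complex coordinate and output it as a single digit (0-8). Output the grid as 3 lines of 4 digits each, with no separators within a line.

(row=0, col=0): c = -0.3400 + -0.0300i → escape time 8
(row=0, col=1): c = 0.1067 + -0.0300i → escape time 8
(row=0, col=2): c = 0.5533 + -0.0300i → escape time 4
(row=0, col=3): c = 1.0000 + -0.0300i → escape time 2
(row=1, col=0): c = -0.3400 + -0.5100i → escape time 8
(row=1, col=1): c = 0.1067 + -0.5100i → escape time 8
(row=1, col=2): c = 0.5533 + -0.5100i → escape time 4
(row=1, col=3): c = 1.0000 + -0.5100i → escape time 2
(row=2, col=0): c = -0.3400 + -0.9900i → escape time 5
(row=2, col=1): c = 0.1067 + -0.9900i → escape time 4
(row=2, col=2): c = 0.5533 + -0.9900i → escape time 2
(row=2, col=3): c = 1.0000 + -0.9900i → escape time 2

Answer: 8842
8842
5422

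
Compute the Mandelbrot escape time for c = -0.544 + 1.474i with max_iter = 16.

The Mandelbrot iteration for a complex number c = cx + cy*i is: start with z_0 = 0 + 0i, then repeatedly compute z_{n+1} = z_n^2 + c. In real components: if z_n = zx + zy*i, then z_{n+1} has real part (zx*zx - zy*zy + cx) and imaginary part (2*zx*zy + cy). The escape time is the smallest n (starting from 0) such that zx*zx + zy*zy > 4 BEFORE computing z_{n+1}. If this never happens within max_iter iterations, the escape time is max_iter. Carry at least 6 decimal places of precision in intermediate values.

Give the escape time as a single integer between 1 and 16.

Answer: 2

Derivation:
z_0 = 0 + 0i, c = -0.5440 + 1.4740i
Iter 1: z = -0.5440 + 1.4740i, |z|^2 = 2.4686
Iter 2: z = -2.4207 + -0.1297i, |z|^2 = 5.8768
Escaped at iteration 2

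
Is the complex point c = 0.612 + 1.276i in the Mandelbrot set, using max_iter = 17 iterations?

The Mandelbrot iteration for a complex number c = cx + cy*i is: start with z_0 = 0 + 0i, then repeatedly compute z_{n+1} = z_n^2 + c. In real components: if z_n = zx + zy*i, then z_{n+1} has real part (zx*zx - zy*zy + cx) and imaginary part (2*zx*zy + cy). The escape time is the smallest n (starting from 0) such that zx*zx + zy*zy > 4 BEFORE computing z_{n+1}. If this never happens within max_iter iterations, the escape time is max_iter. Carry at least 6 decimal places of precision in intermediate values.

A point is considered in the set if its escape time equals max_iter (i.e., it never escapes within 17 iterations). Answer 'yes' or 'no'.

z_0 = 0 + 0i, c = 0.6120 + 1.2760i
Iter 1: z = 0.6120 + 1.2760i, |z|^2 = 2.0027
Iter 2: z = -0.6416 + 2.8378i, |z|^2 = 8.4649
Escaped at iteration 2

Answer: no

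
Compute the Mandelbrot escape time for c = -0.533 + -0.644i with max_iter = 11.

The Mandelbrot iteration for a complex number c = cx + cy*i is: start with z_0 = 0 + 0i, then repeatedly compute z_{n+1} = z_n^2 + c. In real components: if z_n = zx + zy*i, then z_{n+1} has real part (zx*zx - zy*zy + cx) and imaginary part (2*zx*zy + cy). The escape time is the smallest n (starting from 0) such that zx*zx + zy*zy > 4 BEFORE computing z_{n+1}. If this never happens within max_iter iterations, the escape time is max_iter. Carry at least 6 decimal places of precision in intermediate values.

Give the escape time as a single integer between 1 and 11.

z_0 = 0 + 0i, c = -0.5330 + -0.6440i
Iter 1: z = -0.5330 + -0.6440i, |z|^2 = 0.6988
Iter 2: z = -0.6636 + 0.0425i, |z|^2 = 0.4422
Iter 3: z = -0.0944 + -0.7004i, |z|^2 = 0.4995
Iter 4: z = -1.0147 + -0.5118i, |z|^2 = 1.2915
Iter 5: z = 0.2346 + 0.3946i, |z|^2 = 0.2108
Iter 6: z = -0.6337 + -0.4588i, |z|^2 = 0.6120
Iter 7: z = -0.3420 + -0.0625i, |z|^2 = 0.1209
Iter 8: z = -0.4199 + -0.6012i, |z|^2 = 0.5378
Iter 9: z = -0.7181 + -0.1390i, |z|^2 = 0.5350
Iter 10: z = -0.0366 + -0.4443i, |z|^2 = 0.1988

Answer: 11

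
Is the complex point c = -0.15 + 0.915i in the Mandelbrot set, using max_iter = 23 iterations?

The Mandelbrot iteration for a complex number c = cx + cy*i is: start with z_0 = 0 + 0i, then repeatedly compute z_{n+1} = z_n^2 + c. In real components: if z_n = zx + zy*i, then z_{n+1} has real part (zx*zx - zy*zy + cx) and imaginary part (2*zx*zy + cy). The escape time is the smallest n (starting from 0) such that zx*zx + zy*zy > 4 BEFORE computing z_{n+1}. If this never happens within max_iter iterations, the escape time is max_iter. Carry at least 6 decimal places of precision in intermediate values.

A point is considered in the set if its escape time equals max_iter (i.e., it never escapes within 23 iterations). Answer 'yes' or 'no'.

Answer: no

Derivation:
z_0 = 0 + 0i, c = -0.1500 + 0.9150i
Iter 1: z = -0.1500 + 0.9150i, |z|^2 = 0.8597
Iter 2: z = -0.9647 + 0.6405i, |z|^2 = 1.3409
Iter 3: z = 0.3705 + -0.3208i, |z|^2 = 0.2402
Iter 4: z = -0.1157 + 0.6773i, |z|^2 = 0.4721
Iter 5: z = -0.5954 + 0.7583i, |z|^2 = 0.9295
Iter 6: z = -0.3706 + 0.0121i, |z|^2 = 0.1375
Iter 7: z = -0.0128 + 0.9060i, |z|^2 = 0.8211
Iter 8: z = -0.9708 + 0.8917i, |z|^2 = 1.7376
Iter 9: z = -0.0028 + -0.8163i, |z|^2 = 0.6664
Iter 10: z = -0.8164 + 0.9196i, |z|^2 = 1.5121
Iter 11: z = -0.3293 + -0.5865i, |z|^2 = 0.4524
Iter 12: z = -0.3855 + 1.3012i, |z|^2 = 1.8418
Iter 13: z = -1.6945 + -0.0883i, |z|^2 = 2.8793
Iter 14: z = 2.7137 + 1.2144i, |z|^2 = 8.8387
Escaped at iteration 14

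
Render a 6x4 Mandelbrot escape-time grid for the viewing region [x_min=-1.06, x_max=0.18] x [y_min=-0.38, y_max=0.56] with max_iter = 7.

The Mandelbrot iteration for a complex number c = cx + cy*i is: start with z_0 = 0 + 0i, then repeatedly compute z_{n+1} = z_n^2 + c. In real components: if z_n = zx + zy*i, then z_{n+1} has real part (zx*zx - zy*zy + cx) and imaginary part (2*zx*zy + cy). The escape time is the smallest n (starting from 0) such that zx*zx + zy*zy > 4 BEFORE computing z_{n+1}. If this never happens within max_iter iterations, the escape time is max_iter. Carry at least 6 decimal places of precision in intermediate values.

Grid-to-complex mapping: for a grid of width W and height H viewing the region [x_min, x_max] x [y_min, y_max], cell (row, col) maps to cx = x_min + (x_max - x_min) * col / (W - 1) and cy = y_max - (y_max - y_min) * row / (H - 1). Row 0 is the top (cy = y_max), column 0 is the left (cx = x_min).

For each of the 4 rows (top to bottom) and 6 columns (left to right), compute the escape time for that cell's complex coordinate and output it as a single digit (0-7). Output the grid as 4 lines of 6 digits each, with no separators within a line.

Answer: 557777
777777
777777
777777

Derivation:
(row=0, col=0): c = -1.0600 + 0.5600i → escape time 5
(row=0, col=1): c = -0.8120 + 0.5600i → escape time 5
(row=0, col=2): c = -0.5640 + 0.5600i → escape time 7
(row=0, col=3): c = -0.3160 + 0.5600i → escape time 7
(row=0, col=4): c = -0.0680 + 0.5600i → escape time 7
(row=0, col=5): c = 0.1800 + 0.5600i → escape time 7
(row=1, col=0): c = -1.0600 + 0.2467i → escape time 7
(row=1, col=1): c = -0.8120 + 0.2467i → escape time 7
(row=1, col=2): c = -0.5640 + 0.2467i → escape time 7
(row=1, col=3): c = -0.3160 + 0.2467i → escape time 7
(row=1, col=4): c = -0.0680 + 0.2467i → escape time 7
(row=1, col=5): c = 0.1800 + 0.2467i → escape time 7
(row=2, col=0): c = -1.0600 + -0.0667i → escape time 7
(row=2, col=1): c = -0.8120 + -0.0667i → escape time 7
(row=2, col=2): c = -0.5640 + -0.0667i → escape time 7
(row=2, col=3): c = -0.3160 + -0.0667i → escape time 7
(row=2, col=4): c = -0.0680 + -0.0667i → escape time 7
(row=2, col=5): c = 0.1800 + -0.0667i → escape time 7
(row=3, col=0): c = -1.0600 + -0.3800i → escape time 7
(row=3, col=1): c = -0.8120 + -0.3800i → escape time 7
(row=3, col=2): c = -0.5640 + -0.3800i → escape time 7
(row=3, col=3): c = -0.3160 + -0.3800i → escape time 7
(row=3, col=4): c = -0.0680 + -0.3800i → escape time 7
(row=3, col=5): c = 0.1800 + -0.3800i → escape time 7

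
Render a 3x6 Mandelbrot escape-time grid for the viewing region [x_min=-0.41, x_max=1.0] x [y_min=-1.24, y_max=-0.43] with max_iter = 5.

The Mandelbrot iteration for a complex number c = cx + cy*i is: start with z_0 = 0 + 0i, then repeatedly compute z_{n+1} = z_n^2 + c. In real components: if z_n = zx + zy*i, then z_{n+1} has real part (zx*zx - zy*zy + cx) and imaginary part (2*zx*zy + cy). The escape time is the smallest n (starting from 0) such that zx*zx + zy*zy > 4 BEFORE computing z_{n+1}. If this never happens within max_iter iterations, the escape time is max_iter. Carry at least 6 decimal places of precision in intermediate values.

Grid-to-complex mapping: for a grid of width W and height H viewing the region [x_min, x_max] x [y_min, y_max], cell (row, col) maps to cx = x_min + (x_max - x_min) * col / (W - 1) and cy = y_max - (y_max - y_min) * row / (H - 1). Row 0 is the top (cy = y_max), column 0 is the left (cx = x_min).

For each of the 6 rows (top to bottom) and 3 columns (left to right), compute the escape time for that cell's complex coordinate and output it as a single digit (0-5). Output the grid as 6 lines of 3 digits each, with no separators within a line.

Answer: 552
552
552
542
432
322

Derivation:
(row=0, col=0): c = -0.4100 + -0.4300i → escape time 5
(row=0, col=1): c = 0.2950 + -0.4300i → escape time 5
(row=0, col=2): c = 1.0000 + -0.4300i → escape time 2
(row=1, col=0): c = -0.4100 + -0.5920i → escape time 5
(row=1, col=1): c = 0.2950 + -0.5920i → escape time 5
(row=1, col=2): c = 1.0000 + -0.5920i → escape time 2
(row=2, col=0): c = -0.4100 + -0.7540i → escape time 5
(row=2, col=1): c = 0.2950 + -0.7540i → escape time 5
(row=2, col=2): c = 1.0000 + -0.7540i → escape time 2
(row=3, col=0): c = -0.4100 + -0.9160i → escape time 5
(row=3, col=1): c = 0.2950 + -0.9160i → escape time 4
(row=3, col=2): c = 1.0000 + -0.9160i → escape time 2
(row=4, col=0): c = -0.4100 + -1.0780i → escape time 4
(row=4, col=1): c = 0.2950 + -1.0780i → escape time 3
(row=4, col=2): c = 1.0000 + -1.0780i → escape time 2
(row=5, col=0): c = -0.4100 + -1.2400i → escape time 3
(row=5, col=1): c = 0.2950 + -1.2400i → escape time 2
(row=5, col=2): c = 1.0000 + -1.2400i → escape time 2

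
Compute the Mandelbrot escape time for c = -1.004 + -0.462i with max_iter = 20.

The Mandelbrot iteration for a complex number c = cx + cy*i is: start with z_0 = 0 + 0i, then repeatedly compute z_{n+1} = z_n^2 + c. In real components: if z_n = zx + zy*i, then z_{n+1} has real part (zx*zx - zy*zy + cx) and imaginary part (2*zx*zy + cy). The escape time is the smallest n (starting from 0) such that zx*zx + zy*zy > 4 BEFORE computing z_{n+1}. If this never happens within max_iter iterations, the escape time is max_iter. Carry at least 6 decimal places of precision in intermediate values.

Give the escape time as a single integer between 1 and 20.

Answer: 5

Derivation:
z_0 = 0 + 0i, c = -1.0040 + -0.4620i
Iter 1: z = -1.0040 + -0.4620i, |z|^2 = 1.2215
Iter 2: z = -0.2094 + 0.4657i, |z|^2 = 0.2607
Iter 3: z = -1.1770 + -0.6571i, |z|^2 = 1.8171
Iter 4: z = -0.0504 + 1.0847i, |z|^2 = 1.1792
Iter 5: z = -2.1781 + -0.5713i, |z|^2 = 5.0705
Escaped at iteration 5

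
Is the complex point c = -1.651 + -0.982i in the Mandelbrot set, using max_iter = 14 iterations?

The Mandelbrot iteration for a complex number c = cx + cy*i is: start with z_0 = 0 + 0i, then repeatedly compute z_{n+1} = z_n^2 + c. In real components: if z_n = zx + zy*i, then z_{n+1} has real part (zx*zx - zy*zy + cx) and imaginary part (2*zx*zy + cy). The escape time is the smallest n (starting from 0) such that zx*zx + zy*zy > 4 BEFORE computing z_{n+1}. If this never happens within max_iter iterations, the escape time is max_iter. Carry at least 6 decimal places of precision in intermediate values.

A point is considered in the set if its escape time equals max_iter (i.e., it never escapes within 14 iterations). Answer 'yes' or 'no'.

z_0 = 0 + 0i, c = -1.6510 + -0.9820i
Iter 1: z = -1.6510 + -0.9820i, |z|^2 = 3.6901
Iter 2: z = 0.1105 + 2.2606i, |z|^2 = 5.1224
Escaped at iteration 2

Answer: no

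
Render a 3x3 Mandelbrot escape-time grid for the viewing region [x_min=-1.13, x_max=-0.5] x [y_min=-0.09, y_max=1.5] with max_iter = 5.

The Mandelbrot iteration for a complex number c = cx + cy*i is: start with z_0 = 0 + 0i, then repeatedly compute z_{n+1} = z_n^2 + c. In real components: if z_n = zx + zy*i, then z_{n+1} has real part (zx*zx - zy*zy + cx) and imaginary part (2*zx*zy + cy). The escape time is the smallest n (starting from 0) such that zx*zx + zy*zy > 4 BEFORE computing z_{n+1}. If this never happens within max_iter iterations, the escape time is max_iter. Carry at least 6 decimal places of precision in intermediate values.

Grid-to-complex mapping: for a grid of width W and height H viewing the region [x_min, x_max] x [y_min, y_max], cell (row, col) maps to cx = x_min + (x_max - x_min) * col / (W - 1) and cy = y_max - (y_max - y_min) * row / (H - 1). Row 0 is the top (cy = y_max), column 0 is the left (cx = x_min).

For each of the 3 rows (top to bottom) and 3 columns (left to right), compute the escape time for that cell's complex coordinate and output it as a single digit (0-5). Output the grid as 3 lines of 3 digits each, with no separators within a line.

Answer: 222
345
555

Derivation:
(row=0, col=0): c = -1.1300 + 1.5000i → escape time 2
(row=0, col=1): c = -0.8150 + 1.5000i → escape time 2
(row=0, col=2): c = -0.5000 + 1.5000i → escape time 2
(row=1, col=0): c = -1.1300 + 0.7050i → escape time 3
(row=1, col=1): c = -0.8150 + 0.7050i → escape time 4
(row=1, col=2): c = -0.5000 + 0.7050i → escape time 5
(row=2, col=0): c = -1.1300 + -0.0900i → escape time 5
(row=2, col=1): c = -0.8150 + -0.0900i → escape time 5
(row=2, col=2): c = -0.5000 + -0.0900i → escape time 5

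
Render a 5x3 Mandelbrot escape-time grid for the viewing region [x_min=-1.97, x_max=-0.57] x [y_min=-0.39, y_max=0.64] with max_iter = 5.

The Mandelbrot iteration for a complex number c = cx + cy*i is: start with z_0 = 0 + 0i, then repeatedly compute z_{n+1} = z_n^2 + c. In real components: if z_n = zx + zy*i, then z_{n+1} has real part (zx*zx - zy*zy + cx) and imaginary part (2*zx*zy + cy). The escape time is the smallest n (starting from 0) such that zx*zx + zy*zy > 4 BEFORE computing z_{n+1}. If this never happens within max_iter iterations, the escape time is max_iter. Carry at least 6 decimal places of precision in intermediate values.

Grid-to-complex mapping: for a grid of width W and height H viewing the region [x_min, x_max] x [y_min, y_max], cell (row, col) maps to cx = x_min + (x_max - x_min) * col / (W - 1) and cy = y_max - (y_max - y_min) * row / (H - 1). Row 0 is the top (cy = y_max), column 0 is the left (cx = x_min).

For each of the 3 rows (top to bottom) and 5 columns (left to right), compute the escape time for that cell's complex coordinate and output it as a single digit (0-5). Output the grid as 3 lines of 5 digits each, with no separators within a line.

(row=0, col=0): c = -1.9700 + 0.6400i → escape time 1
(row=0, col=1): c = -1.6200 + 0.6400i → escape time 3
(row=0, col=2): c = -1.2700 + 0.6400i → escape time 3
(row=0, col=3): c = -0.9200 + 0.6400i → escape time 4
(row=0, col=4): c = -0.5700 + 0.6400i → escape time 5
(row=1, col=0): c = -1.9700 + 0.1250i → escape time 4
(row=1, col=1): c = -1.6200 + 0.1250i → escape time 5
(row=1, col=2): c = -1.2700 + 0.1250i → escape time 5
(row=1, col=3): c = -0.9200 + 0.1250i → escape time 5
(row=1, col=4): c = -0.5700 + 0.1250i → escape time 5
(row=2, col=0): c = -1.9700 + -0.3900i → escape time 1
(row=2, col=1): c = -1.6200 + -0.3900i → escape time 4
(row=2, col=2): c = -1.2700 + -0.3900i → escape time 5
(row=2, col=3): c = -0.9200 + -0.3900i → escape time 5
(row=2, col=4): c = -0.5700 + -0.3900i → escape time 5

Answer: 13345
45555
14555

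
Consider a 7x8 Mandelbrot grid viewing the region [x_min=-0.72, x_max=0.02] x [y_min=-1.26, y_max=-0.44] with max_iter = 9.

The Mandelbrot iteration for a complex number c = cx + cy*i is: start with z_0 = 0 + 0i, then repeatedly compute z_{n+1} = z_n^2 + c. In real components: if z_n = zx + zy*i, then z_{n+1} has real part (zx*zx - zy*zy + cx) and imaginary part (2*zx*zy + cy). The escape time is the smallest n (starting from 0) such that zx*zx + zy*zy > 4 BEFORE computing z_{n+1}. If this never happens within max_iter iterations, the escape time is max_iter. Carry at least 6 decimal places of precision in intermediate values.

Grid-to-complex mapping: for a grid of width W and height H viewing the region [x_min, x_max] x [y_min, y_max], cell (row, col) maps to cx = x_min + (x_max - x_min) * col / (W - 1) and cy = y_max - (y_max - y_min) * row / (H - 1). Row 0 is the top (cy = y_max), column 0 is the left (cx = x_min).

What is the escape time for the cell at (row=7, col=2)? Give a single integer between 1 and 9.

z_0 = 0 + 0i, c = -0.4733 + -1.2600i
Iter 1: z = -0.4733 + -1.2600i, |z|^2 = 1.8116
Iter 2: z = -1.8369 + -0.0672i, |z|^2 = 3.3787
Iter 3: z = 2.8963 + -1.0131i, |z|^2 = 9.4150
Escaped at iteration 3

Answer: 3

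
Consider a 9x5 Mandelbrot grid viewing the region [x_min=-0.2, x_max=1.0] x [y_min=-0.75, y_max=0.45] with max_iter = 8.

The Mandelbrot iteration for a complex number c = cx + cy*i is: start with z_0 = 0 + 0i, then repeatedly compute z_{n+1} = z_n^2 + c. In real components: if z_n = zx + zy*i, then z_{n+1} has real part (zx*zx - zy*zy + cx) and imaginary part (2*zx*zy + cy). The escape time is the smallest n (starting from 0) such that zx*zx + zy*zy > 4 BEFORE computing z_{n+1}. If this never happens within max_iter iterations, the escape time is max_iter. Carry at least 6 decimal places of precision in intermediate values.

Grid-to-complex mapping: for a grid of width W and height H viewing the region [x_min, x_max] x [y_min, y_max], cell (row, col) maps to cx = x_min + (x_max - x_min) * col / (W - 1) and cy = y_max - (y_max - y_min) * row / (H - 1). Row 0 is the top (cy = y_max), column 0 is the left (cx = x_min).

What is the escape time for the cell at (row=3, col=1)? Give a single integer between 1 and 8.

z_0 = 0 + 0i, c = -0.0500 + -0.4500i
Iter 1: z = -0.0500 + -0.4500i, |z|^2 = 0.2050
Iter 2: z = -0.2500 + -0.4050i, |z|^2 = 0.2265
Iter 3: z = -0.1515 + -0.2475i, |z|^2 = 0.0842
Iter 4: z = -0.0883 + -0.3750i, |z|^2 = 0.1484
Iter 5: z = -0.1828 + -0.3838i, |z|^2 = 0.1807
Iter 6: z = -0.1639 + -0.3097i, |z|^2 = 0.1227
Iter 7: z = -0.1190 + -0.3485i, |z|^2 = 0.1356

Answer: 8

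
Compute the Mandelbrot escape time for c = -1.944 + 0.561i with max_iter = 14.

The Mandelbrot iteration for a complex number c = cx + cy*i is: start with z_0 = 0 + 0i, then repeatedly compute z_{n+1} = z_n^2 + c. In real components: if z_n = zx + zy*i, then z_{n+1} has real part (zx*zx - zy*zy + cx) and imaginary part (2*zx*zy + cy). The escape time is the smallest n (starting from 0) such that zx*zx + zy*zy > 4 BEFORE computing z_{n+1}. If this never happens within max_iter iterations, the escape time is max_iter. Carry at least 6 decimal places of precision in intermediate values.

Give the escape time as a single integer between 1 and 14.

Answer: 1

Derivation:
z_0 = 0 + 0i, c = -1.9440 + 0.5610i
Iter 1: z = -1.9440 + 0.5610i, |z|^2 = 4.0939
Escaped at iteration 1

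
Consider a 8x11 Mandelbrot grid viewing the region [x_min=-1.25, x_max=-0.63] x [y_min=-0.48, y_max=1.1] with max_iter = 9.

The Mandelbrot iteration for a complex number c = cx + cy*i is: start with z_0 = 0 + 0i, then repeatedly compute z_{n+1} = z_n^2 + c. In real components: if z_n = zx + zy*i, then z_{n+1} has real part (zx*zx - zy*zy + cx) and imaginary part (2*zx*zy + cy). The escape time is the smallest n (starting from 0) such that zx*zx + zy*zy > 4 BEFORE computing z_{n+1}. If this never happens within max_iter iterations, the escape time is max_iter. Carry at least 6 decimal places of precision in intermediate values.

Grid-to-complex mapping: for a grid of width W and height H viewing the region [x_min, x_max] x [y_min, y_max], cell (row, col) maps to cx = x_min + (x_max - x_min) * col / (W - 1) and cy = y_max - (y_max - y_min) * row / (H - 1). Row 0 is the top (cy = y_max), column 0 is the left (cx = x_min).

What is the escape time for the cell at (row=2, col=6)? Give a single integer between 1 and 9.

Answer: 4

Derivation:
z_0 = 0 + 0i, c = -0.7186 + 0.7840i
Iter 1: z = -0.7186 + 0.7840i, |z|^2 = 1.1310
Iter 2: z = -0.8169 + -0.3427i, |z|^2 = 0.7848
Iter 3: z = -0.1687 + 1.3439i, |z|^2 = 1.8346
Iter 4: z = -2.4962 + 0.3305i, |z|^2 = 6.3404
Escaped at iteration 4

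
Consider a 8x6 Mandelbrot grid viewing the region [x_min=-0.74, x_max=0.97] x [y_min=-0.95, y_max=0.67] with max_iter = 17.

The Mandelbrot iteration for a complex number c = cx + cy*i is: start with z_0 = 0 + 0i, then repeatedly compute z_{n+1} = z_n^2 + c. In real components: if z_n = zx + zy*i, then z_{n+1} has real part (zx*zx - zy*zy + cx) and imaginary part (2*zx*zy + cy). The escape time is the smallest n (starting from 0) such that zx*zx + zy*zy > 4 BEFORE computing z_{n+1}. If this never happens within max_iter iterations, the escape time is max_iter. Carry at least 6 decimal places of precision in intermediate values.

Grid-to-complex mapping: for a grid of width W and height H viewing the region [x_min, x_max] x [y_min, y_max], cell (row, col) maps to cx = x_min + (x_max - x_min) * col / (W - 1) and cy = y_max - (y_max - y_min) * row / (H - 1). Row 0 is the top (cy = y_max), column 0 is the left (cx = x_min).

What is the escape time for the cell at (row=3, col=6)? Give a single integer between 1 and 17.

Answer: 3

Derivation:
z_0 = 0 + 0i, c = 0.7257 + -0.3020i
Iter 1: z = 0.7257 + -0.3020i, |z|^2 = 0.6179
Iter 2: z = 1.1612 + -0.7403i, |z|^2 = 1.8964
Iter 3: z = 1.5259 + -2.0213i, |z|^2 = 6.4142
Escaped at iteration 3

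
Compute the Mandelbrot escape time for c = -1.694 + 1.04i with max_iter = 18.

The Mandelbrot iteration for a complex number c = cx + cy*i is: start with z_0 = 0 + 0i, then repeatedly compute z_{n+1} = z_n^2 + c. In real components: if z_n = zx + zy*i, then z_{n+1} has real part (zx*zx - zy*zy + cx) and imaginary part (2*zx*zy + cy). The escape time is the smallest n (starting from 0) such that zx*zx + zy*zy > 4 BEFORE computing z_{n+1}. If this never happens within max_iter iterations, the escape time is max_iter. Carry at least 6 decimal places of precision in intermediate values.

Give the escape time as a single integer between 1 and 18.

Answer: 2

Derivation:
z_0 = 0 + 0i, c = -1.6940 + 1.0400i
Iter 1: z = -1.6940 + 1.0400i, |z|^2 = 3.9512
Iter 2: z = 0.0940 + -2.4835i, |z|^2 = 6.1767
Escaped at iteration 2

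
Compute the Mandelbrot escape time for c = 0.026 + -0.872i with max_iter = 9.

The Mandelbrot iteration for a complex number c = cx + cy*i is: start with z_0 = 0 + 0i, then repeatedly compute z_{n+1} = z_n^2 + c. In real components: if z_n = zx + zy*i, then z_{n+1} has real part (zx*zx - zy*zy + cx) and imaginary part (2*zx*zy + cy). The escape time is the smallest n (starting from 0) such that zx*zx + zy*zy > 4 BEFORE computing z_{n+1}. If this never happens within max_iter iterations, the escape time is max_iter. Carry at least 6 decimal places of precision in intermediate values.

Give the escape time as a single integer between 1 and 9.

z_0 = 0 + 0i, c = 0.0260 + -0.8720i
Iter 1: z = 0.0260 + -0.8720i, |z|^2 = 0.7611
Iter 2: z = -0.7337 + -0.9173i, |z|^2 = 1.3798
Iter 3: z = -0.2772 + 0.4741i, |z|^2 = 0.3016
Iter 4: z = -0.1220 + -1.1348i, |z|^2 = 1.3028
Iter 5: z = -1.2470 + -0.5952i, |z|^2 = 1.9093
Iter 6: z = 1.2268 + 0.6124i, |z|^2 = 1.8800
Iter 7: z = 1.1559 + 0.6306i, |z|^2 = 1.7338
Iter 8: z = 0.9645 + 0.5858i, |z|^2 = 1.2735

Answer: 9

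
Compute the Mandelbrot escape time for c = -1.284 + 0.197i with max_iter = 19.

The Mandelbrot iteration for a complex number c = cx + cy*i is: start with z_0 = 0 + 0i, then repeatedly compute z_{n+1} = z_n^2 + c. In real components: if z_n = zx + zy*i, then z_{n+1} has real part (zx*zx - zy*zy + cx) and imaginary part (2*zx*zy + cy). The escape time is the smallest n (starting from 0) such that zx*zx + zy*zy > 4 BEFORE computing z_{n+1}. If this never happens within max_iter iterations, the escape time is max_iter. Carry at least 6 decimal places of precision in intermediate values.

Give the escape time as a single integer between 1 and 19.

Answer: 14

Derivation:
z_0 = 0 + 0i, c = -1.2840 + 0.1970i
Iter 1: z = -1.2840 + 0.1970i, |z|^2 = 1.6875
Iter 2: z = 0.3258 + -0.3089i, |z|^2 = 0.2016
Iter 3: z = -1.2732 + -0.0043i, |z|^2 = 1.6212
Iter 4: z = 0.3371 + 0.2080i, |z|^2 = 0.1569
Iter 5: z = -1.2136 + 0.3372i, |z|^2 = 1.5865
Iter 6: z = 0.0751 + -0.6215i, |z|^2 = 0.3919
Iter 7: z = -1.6646 + 0.1036i, |z|^2 = 2.7817
Iter 8: z = 1.4762 + -0.1481i, |z|^2 = 2.2011
Iter 9: z = 0.8733 + -0.2402i, |z|^2 = 0.8203
Iter 10: z = -0.5791 + -0.2225i, |z|^2 = 0.3848
Iter 11: z = -0.9981 + 0.4546i, |z|^2 = 1.2030
Iter 12: z = -0.4944 + -0.7106i, |z|^2 = 0.7494
Iter 13: z = -1.5445 + 0.8997i, |z|^2 = 3.1949
Iter 14: z = 0.2921 + -2.5821i, |z|^2 = 6.7526
Escaped at iteration 14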